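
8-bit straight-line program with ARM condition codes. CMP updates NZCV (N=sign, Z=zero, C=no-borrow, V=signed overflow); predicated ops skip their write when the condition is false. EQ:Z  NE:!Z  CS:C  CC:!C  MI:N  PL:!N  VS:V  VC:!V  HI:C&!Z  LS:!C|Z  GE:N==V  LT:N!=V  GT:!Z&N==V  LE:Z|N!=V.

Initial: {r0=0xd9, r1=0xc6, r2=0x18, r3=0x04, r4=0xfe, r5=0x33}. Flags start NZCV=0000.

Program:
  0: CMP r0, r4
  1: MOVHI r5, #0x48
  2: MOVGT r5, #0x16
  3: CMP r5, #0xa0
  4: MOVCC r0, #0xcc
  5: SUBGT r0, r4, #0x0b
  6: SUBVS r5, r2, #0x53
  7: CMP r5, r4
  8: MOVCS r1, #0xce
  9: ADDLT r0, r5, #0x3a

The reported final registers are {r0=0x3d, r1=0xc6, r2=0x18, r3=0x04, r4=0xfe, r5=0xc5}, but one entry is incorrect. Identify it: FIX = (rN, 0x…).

FIX = (r0, 0xff)

0: ✓ CMP  NZCV=1000
1: · MOVHI
2: · MOVGT
3: ✓ CMP  NZCV=1001
4: ✓ MOVCC  r0←0xcc
5: ✓ SUBGT  r0←0xf3
6: ✓ SUBVS  r5←0xc5
7: ✓ CMP  NZCV=1000
8: · MOVCS
9: ✓ ADDLT  r0←0xff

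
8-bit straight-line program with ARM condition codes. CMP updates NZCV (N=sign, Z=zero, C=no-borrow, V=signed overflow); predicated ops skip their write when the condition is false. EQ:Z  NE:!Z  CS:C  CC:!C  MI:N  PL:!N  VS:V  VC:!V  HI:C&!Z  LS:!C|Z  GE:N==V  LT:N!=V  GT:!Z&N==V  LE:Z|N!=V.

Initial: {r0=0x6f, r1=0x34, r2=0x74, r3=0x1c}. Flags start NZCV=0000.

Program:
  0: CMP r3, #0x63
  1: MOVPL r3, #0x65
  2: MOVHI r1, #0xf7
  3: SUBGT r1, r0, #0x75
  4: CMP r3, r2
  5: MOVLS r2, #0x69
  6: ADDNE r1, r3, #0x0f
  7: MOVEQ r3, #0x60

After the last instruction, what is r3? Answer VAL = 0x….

0: ✓ CMP  NZCV=1000
1: · MOVPL
2: · MOVHI
3: · SUBGT
4: ✓ CMP  NZCV=1000
5: ✓ MOVLS  r2←0x69
6: ✓ ADDNE  r1←0x2b
7: · MOVEQ

VAL = 0x1c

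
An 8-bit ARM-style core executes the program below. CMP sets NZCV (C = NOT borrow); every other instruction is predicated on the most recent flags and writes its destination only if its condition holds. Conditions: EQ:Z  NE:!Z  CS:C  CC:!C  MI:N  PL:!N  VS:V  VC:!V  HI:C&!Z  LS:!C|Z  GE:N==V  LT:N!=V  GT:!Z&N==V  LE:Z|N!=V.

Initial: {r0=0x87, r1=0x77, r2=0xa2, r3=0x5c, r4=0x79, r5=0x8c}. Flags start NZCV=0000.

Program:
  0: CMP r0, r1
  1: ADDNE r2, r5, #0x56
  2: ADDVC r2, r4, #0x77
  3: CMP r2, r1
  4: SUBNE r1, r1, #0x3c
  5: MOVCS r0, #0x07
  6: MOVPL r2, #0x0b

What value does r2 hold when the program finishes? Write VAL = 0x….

VAL = 0x0b

0: ✓ CMP  NZCV=0011
1: ✓ ADDNE  r2←0xe2
2: · ADDVC
3: ✓ CMP  NZCV=0011
4: ✓ SUBNE  r1←0x3b
5: ✓ MOVCS  r0←0x07
6: ✓ MOVPL  r2←0x0b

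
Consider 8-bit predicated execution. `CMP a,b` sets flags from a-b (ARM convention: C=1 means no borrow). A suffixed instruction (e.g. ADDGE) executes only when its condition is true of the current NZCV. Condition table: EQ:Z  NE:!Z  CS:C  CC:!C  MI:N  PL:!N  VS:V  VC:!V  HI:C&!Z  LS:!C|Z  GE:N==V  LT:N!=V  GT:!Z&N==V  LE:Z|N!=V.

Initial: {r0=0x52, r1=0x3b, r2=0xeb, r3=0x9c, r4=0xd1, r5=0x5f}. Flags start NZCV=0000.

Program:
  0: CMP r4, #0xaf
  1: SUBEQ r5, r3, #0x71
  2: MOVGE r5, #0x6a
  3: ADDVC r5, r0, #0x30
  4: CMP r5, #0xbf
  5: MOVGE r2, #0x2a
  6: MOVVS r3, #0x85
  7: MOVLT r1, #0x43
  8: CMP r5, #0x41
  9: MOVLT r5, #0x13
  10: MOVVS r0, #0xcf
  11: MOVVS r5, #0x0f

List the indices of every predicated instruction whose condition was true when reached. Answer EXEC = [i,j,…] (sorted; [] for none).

EXEC = [2,3,7,9,10,11]

0: ✓ CMP  NZCV=0010
1: · SUBEQ
2: ✓ MOVGE  r5←0x6a
3: ✓ ADDVC  r5←0x82
4: ✓ CMP  NZCV=1000
5: · MOVGE
6: · MOVVS
7: ✓ MOVLT  r1←0x43
8: ✓ CMP  NZCV=0011
9: ✓ MOVLT  r5←0x13
10: ✓ MOVVS  r0←0xcf
11: ✓ MOVVS  r5←0x0f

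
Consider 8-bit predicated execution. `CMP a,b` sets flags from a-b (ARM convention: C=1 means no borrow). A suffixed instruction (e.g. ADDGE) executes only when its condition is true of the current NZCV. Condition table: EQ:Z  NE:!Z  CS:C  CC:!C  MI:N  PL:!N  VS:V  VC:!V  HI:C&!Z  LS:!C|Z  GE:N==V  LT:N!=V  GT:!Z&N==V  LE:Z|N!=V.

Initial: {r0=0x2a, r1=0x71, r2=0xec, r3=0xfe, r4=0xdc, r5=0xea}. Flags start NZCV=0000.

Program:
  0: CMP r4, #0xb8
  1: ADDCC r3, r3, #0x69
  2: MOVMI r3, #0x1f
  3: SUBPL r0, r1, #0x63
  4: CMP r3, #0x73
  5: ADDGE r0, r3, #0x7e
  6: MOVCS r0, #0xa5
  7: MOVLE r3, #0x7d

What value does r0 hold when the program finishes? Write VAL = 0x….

VAL = 0xa5

[0] flags=0010 → (cmp)
[1] flags=0010 CC?F → skip
[2] flags=0010 MI?F → skip
[3] flags=0010 PL?T → r0=0x0e
[4] flags=1010 → (cmp)
[5] flags=1010 GE?F → skip
[6] flags=1010 CS?T → r0=0xa5
[7] flags=1010 LE?T → r3=0x7d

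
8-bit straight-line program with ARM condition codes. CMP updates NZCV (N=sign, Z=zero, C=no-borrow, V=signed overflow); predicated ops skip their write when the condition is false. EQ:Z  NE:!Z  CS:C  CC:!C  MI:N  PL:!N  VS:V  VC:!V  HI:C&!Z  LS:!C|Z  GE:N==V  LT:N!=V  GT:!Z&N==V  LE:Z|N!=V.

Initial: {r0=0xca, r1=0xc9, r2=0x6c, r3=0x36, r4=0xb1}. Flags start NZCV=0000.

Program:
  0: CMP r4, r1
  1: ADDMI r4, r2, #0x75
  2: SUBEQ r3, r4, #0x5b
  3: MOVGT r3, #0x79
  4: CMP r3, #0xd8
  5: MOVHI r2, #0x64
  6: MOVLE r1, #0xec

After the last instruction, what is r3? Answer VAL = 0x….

VAL = 0x36

0: ✓ CMP  NZCV=1000
1: ✓ ADDMI  r4←0xe1
2: · SUBEQ
3: · MOVGT
4: ✓ CMP  NZCV=0000
5: · MOVHI
6: · MOVLE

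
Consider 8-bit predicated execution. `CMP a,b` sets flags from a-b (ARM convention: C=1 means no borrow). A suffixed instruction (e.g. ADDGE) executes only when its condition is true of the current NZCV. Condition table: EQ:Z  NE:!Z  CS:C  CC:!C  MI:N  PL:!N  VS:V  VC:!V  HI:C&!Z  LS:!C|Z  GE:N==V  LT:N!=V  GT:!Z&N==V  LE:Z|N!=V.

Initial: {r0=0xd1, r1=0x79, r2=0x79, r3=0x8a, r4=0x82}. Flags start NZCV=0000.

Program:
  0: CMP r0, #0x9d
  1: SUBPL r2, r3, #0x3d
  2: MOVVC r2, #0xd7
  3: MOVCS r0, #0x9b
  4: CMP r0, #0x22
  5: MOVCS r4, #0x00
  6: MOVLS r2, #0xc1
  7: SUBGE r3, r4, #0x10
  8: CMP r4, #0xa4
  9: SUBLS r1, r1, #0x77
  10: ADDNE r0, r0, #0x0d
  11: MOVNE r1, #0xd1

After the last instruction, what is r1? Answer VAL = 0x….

VAL = 0xd1

0: ✓ CMP  NZCV=0010
1: ✓ SUBPL  r2←0x4d
2: ✓ MOVVC  r2←0xd7
3: ✓ MOVCS  r0←0x9b
4: ✓ CMP  NZCV=0011
5: ✓ MOVCS  r4←0x00
6: · MOVLS
7: · SUBGE
8: ✓ CMP  NZCV=0000
9: ✓ SUBLS  r1←0x02
10: ✓ ADDNE  r0←0xa8
11: ✓ MOVNE  r1←0xd1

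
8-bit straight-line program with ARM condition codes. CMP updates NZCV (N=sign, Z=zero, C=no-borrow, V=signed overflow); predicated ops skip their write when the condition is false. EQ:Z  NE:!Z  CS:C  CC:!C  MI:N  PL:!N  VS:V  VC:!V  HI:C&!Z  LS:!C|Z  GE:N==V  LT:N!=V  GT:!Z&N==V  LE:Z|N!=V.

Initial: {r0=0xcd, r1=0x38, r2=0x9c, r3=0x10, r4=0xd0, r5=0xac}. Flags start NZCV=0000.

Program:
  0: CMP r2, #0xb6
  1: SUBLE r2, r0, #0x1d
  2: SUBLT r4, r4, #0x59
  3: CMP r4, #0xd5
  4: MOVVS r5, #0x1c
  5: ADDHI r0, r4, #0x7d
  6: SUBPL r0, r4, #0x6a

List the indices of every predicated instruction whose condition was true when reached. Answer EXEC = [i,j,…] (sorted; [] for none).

EXEC = [1,2,4]

[0] flags=1000 → (cmp)
[1] flags=1000 LE?T → r2=0xb0
[2] flags=1000 LT?T → r4=0x77
[3] flags=1001 → (cmp)
[4] flags=1001 VS?T → r5=0x1c
[5] flags=1001 HI?F → skip
[6] flags=1001 PL?F → skip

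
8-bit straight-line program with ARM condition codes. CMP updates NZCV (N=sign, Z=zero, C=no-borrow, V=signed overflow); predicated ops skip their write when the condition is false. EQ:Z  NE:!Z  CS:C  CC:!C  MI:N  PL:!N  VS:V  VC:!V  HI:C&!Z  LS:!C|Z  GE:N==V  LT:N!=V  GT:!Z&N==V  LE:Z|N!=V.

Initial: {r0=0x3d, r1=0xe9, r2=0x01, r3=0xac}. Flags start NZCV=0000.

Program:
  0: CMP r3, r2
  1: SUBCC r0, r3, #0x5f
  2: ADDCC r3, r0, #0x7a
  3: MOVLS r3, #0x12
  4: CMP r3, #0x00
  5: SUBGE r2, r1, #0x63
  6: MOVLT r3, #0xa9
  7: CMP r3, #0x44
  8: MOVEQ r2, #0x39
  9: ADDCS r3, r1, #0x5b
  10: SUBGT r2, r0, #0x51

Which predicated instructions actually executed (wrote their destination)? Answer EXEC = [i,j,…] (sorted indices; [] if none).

EXEC = [6,9]

[0] flags=1010 → (cmp)
[1] flags=1010 CC?F → skip
[2] flags=1010 CC?F → skip
[3] flags=1010 LS?F → skip
[4] flags=1010 → (cmp)
[5] flags=1010 GE?F → skip
[6] flags=1010 LT?T → r3=0xa9
[7] flags=0011 → (cmp)
[8] flags=0011 EQ?F → skip
[9] flags=0011 CS?T → r3=0x44
[10] flags=0011 GT?F → skip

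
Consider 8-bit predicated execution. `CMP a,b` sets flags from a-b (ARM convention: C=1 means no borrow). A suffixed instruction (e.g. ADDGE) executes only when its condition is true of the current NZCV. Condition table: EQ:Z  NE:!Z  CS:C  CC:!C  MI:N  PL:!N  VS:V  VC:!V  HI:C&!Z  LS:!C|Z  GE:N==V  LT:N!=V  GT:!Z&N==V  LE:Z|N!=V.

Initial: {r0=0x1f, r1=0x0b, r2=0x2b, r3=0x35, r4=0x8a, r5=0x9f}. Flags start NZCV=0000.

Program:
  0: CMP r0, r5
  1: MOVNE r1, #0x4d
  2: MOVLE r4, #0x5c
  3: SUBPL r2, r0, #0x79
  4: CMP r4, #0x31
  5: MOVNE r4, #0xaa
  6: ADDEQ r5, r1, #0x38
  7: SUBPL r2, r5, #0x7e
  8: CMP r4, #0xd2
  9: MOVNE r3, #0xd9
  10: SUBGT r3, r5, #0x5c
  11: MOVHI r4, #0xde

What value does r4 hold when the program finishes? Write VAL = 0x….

0: ✓ CMP  NZCV=1001
1: ✓ MOVNE  r1←0x4d
2: · MOVLE
3: · SUBPL
4: ✓ CMP  NZCV=0011
5: ✓ MOVNE  r4←0xaa
6: · ADDEQ
7: ✓ SUBPL  r2←0x21
8: ✓ CMP  NZCV=1000
9: ✓ MOVNE  r3←0xd9
10: · SUBGT
11: · MOVHI

VAL = 0xaa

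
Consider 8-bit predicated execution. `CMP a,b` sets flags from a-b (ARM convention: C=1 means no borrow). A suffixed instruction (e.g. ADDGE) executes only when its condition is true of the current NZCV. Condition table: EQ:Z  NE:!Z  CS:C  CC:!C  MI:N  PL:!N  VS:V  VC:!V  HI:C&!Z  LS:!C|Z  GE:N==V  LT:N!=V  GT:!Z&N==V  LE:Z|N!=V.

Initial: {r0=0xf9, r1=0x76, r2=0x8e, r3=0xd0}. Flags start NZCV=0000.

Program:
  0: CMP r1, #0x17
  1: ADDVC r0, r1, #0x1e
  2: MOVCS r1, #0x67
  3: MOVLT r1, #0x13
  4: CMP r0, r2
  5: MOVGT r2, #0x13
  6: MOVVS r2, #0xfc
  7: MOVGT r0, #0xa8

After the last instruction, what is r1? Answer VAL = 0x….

VAL = 0x67

0: ✓ CMP  NZCV=0010
1: ✓ ADDVC  r0←0x94
2: ✓ MOVCS  r1←0x67
3: · MOVLT
4: ✓ CMP  NZCV=0010
5: ✓ MOVGT  r2←0x13
6: · MOVVS
7: ✓ MOVGT  r0←0xa8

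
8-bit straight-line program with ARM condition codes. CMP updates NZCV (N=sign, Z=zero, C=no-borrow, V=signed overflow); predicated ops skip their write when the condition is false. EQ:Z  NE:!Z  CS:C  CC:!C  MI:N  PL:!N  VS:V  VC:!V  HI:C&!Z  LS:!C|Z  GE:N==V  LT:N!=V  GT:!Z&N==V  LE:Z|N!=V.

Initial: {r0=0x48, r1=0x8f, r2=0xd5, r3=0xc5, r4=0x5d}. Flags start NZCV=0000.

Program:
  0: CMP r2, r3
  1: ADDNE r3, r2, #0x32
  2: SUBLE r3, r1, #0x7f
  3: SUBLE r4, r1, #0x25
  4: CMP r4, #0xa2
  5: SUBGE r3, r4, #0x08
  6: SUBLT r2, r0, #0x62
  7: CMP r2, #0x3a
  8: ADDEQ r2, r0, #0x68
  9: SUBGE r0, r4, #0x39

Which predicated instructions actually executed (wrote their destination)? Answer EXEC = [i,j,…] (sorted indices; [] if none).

0: ✓ CMP  NZCV=0010
1: ✓ ADDNE  r3←0x07
2: · SUBLE
3: · SUBLE
4: ✓ CMP  NZCV=1001
5: ✓ SUBGE  r3←0x55
6: · SUBLT
7: ✓ CMP  NZCV=1010
8: · ADDEQ
9: · SUBGE

EXEC = [1,5]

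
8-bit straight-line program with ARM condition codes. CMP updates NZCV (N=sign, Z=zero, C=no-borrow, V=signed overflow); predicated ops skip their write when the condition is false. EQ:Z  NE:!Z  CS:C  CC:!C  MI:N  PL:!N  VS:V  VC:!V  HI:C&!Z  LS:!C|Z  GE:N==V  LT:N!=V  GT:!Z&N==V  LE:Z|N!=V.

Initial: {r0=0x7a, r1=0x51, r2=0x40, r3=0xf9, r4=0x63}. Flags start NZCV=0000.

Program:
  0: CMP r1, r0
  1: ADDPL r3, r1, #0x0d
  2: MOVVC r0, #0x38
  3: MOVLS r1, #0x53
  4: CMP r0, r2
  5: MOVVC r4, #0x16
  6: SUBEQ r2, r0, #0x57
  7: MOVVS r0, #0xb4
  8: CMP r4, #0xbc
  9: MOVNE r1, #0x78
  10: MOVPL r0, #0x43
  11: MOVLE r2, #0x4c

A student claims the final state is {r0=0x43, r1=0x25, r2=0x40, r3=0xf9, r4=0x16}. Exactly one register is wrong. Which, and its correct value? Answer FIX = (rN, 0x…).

0: ✓ CMP  NZCV=1000
1: · ADDPL
2: ✓ MOVVC  r0←0x38
3: ✓ MOVLS  r1←0x53
4: ✓ CMP  NZCV=1000
5: ✓ MOVVC  r4←0x16
6: · SUBEQ
7: · MOVVS
8: ✓ CMP  NZCV=0000
9: ✓ MOVNE  r1←0x78
10: ✓ MOVPL  r0←0x43
11: · MOVLE

FIX = (r1, 0x78)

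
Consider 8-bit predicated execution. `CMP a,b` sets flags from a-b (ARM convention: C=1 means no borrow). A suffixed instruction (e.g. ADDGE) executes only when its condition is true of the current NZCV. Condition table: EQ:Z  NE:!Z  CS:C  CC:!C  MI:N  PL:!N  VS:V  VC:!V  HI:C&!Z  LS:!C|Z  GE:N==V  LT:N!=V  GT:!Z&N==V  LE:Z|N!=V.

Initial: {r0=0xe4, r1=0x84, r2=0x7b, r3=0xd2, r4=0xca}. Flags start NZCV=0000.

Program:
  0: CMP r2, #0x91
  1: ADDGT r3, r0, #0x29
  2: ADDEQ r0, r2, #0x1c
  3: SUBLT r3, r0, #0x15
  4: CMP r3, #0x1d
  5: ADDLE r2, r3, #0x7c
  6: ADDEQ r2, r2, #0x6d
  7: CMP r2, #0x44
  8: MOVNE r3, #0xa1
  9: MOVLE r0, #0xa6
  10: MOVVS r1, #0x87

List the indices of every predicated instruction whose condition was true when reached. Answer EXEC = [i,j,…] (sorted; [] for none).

[0] flags=1001 → (cmp)
[1] flags=1001 GT?T → r3=0x0d
[2] flags=1001 EQ?F → skip
[3] flags=1001 LT?F → skip
[4] flags=1000 → (cmp)
[5] flags=1000 LE?T → r2=0x89
[6] flags=1000 EQ?F → skip
[7] flags=0011 → (cmp)
[8] flags=0011 NE?T → r3=0xa1
[9] flags=0011 LE?T → r0=0xa6
[10] flags=0011 VS?T → r1=0x87

EXEC = [1,5,8,9,10]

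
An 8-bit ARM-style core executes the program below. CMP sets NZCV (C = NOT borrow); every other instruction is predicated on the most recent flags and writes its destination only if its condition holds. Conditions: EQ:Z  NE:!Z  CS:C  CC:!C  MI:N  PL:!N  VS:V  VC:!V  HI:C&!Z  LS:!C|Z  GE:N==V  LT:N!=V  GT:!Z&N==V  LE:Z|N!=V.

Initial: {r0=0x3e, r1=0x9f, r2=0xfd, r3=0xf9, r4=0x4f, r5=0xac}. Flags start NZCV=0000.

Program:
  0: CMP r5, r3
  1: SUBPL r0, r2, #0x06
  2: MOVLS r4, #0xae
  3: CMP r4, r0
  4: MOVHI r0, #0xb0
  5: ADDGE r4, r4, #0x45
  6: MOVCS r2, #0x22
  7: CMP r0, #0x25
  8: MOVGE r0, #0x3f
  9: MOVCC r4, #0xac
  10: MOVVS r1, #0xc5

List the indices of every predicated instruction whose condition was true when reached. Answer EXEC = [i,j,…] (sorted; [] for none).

0: ✓ CMP  NZCV=1000
1: · SUBPL
2: ✓ MOVLS  r4←0xae
3: ✓ CMP  NZCV=0011
4: ✓ MOVHI  r0←0xb0
5: · ADDGE
6: ✓ MOVCS  r2←0x22
7: ✓ CMP  NZCV=1010
8: · MOVGE
9: · MOVCC
10: · MOVVS

EXEC = [2,4,6]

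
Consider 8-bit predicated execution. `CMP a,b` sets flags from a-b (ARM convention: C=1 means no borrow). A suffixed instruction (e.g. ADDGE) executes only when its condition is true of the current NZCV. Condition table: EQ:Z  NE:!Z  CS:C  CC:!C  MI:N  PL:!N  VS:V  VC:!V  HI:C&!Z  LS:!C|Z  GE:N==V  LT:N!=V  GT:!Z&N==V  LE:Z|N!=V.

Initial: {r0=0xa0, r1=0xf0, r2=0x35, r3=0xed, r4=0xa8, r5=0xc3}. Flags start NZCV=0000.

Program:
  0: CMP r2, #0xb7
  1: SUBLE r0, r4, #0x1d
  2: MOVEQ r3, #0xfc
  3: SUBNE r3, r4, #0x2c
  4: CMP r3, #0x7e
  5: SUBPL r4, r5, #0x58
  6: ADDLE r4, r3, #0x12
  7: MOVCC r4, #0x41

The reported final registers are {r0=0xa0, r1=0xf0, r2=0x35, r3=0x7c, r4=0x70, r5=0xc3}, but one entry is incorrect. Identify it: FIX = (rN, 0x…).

FIX = (r4, 0x41)

0: ✓ CMP  NZCV=0000
1: · SUBLE
2: · MOVEQ
3: ✓ SUBNE  r3←0x7c
4: ✓ CMP  NZCV=1000
5: · SUBPL
6: ✓ ADDLE  r4←0x8e
7: ✓ MOVCC  r4←0x41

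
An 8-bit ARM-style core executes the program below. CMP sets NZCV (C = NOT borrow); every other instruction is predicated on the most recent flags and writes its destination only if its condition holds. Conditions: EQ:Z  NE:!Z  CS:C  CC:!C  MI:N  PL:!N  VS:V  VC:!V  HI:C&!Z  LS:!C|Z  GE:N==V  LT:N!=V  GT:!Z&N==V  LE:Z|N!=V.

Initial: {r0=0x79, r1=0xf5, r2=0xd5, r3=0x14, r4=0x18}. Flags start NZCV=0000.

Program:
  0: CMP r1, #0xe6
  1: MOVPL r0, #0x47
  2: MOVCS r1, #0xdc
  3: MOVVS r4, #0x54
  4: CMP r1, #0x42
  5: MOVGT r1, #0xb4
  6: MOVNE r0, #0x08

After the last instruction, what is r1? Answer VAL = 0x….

VAL = 0xdc

[0] flags=0010 → (cmp)
[1] flags=0010 PL?T → r0=0x47
[2] flags=0010 CS?T → r1=0xdc
[3] flags=0010 VS?F → skip
[4] flags=1010 → (cmp)
[5] flags=1010 GT?F → skip
[6] flags=1010 NE?T → r0=0x08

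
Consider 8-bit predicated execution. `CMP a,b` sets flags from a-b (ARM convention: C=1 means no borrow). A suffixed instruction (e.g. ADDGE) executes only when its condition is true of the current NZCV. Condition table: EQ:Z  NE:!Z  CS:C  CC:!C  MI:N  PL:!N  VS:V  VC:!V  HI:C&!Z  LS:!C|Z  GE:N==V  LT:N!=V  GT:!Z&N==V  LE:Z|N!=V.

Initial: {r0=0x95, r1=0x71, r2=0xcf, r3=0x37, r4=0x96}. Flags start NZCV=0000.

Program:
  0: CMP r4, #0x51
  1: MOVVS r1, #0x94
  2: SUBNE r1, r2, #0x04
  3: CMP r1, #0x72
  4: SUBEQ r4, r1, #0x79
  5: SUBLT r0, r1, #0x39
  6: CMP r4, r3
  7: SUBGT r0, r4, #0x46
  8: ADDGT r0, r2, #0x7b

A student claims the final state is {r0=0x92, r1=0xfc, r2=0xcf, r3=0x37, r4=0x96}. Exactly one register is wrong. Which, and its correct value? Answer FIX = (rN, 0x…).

0: ✓ CMP  NZCV=0011
1: ✓ MOVVS  r1←0x94
2: ✓ SUBNE  r1←0xcb
3: ✓ CMP  NZCV=0011
4: · SUBEQ
5: ✓ SUBLT  r0←0x92
6: ✓ CMP  NZCV=0011
7: · SUBGT
8: · ADDGT

FIX = (r1, 0xcb)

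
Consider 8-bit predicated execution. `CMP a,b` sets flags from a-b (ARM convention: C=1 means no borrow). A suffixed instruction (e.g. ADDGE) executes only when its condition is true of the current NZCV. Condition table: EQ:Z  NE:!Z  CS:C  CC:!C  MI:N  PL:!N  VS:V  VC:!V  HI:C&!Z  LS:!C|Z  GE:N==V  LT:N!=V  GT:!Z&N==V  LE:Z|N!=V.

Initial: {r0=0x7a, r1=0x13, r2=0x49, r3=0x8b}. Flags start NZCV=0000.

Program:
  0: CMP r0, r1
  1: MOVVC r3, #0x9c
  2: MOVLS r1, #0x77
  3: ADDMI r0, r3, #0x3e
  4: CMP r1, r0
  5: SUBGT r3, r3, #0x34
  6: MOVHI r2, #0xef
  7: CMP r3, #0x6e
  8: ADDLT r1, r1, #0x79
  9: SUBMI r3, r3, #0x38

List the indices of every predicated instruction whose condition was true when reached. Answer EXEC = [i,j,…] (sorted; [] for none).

EXEC = [1,8]

0: ✓ CMP  NZCV=0010
1: ✓ MOVVC  r3←0x9c
2: · MOVLS
3: · ADDMI
4: ✓ CMP  NZCV=1000
5: · SUBGT
6: · MOVHI
7: ✓ CMP  NZCV=0011
8: ✓ ADDLT  r1←0x8c
9: · SUBMI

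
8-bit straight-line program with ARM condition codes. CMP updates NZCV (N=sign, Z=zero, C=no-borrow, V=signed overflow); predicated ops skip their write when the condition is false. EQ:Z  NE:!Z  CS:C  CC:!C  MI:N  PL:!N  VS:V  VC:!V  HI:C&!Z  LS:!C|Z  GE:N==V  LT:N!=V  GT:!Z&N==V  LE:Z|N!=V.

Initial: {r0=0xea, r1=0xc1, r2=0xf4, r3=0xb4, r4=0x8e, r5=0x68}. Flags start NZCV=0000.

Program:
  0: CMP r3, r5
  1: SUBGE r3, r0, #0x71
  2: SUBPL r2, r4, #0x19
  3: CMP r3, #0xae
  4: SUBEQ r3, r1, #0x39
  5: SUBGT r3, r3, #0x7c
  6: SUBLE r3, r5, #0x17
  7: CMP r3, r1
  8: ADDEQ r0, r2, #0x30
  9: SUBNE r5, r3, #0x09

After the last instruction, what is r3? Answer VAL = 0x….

0: ✓ CMP  NZCV=0011
1: · SUBGE
2: ✓ SUBPL  r2←0x75
3: ✓ CMP  NZCV=0010
4: · SUBEQ
5: ✓ SUBGT  r3←0x38
6: · SUBLE
7: ✓ CMP  NZCV=0000
8: · ADDEQ
9: ✓ SUBNE  r5←0x2f

VAL = 0x38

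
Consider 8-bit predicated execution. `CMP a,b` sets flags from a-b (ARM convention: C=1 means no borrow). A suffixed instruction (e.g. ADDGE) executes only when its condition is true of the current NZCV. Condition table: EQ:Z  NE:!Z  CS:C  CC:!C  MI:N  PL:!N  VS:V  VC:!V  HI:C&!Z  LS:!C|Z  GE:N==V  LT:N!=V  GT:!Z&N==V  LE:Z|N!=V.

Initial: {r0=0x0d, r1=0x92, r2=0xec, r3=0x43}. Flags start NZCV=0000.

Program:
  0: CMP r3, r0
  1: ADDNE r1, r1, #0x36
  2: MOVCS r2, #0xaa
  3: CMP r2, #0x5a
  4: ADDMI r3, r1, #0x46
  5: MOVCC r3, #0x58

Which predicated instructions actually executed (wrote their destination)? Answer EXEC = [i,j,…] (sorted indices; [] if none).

EXEC = [1,2]

[0] flags=0010 → (cmp)
[1] flags=0010 NE?T → r1=0xc8
[2] flags=0010 CS?T → r2=0xaa
[3] flags=0011 → (cmp)
[4] flags=0011 MI?F → skip
[5] flags=0011 CC?F → skip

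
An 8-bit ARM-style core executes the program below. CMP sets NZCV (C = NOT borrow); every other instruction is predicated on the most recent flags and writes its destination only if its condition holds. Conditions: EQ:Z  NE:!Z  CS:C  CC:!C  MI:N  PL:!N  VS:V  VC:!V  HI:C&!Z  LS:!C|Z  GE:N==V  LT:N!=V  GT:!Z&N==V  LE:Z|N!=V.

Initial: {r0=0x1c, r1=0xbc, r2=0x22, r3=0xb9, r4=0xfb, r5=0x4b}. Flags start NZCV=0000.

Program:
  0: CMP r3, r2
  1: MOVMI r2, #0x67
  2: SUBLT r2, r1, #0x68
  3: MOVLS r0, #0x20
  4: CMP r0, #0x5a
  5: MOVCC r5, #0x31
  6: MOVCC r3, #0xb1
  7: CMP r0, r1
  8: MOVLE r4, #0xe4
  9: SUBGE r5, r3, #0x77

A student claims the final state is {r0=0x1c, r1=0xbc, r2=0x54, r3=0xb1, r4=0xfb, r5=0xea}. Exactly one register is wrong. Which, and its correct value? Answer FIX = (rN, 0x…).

FIX = (r5, 0x3a)

[0] flags=1010 → (cmp)
[1] flags=1010 MI?T → r2=0x67
[2] flags=1010 LT?T → r2=0x54
[3] flags=1010 LS?F → skip
[4] flags=1000 → (cmp)
[5] flags=1000 CC?T → r5=0x31
[6] flags=1000 CC?T → r3=0xb1
[7] flags=0000 → (cmp)
[8] flags=0000 LE?F → skip
[9] flags=0000 GE?T → r5=0x3a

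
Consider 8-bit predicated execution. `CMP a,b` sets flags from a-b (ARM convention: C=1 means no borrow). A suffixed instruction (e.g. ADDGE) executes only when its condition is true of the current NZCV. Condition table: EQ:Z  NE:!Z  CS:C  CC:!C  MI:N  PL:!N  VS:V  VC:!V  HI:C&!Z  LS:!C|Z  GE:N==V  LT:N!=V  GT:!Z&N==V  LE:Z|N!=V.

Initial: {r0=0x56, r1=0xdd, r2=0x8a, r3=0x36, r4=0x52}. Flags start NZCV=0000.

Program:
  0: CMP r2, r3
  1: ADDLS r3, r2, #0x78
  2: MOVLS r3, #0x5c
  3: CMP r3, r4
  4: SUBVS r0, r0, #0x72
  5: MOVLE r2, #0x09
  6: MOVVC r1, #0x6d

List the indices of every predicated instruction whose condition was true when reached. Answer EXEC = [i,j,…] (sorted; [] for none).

EXEC = [5,6]

[0] flags=0011 → (cmp)
[1] flags=0011 LS?F → skip
[2] flags=0011 LS?F → skip
[3] flags=1000 → (cmp)
[4] flags=1000 VS?F → skip
[5] flags=1000 LE?T → r2=0x09
[6] flags=1000 VC?T → r1=0x6d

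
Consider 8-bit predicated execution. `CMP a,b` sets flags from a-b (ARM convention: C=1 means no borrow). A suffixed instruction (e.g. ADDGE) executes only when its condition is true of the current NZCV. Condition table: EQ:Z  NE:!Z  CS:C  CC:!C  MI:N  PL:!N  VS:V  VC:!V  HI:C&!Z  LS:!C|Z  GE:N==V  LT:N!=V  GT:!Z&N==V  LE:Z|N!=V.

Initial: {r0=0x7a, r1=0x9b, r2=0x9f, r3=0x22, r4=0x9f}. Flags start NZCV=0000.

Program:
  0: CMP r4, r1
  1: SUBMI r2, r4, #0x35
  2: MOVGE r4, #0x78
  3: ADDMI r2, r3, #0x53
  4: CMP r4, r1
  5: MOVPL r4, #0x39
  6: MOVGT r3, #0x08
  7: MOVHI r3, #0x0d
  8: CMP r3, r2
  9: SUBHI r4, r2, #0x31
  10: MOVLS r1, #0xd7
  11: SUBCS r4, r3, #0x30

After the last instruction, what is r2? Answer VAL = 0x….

0: ✓ CMP  NZCV=0010
1: · SUBMI
2: ✓ MOVGE  r4←0x78
3: · ADDMI
4: ✓ CMP  NZCV=1001
5: · MOVPL
6: ✓ MOVGT  r3←0x08
7: · MOVHI
8: ✓ CMP  NZCV=0000
9: · SUBHI
10: ✓ MOVLS  r1←0xd7
11: · SUBCS

VAL = 0x9f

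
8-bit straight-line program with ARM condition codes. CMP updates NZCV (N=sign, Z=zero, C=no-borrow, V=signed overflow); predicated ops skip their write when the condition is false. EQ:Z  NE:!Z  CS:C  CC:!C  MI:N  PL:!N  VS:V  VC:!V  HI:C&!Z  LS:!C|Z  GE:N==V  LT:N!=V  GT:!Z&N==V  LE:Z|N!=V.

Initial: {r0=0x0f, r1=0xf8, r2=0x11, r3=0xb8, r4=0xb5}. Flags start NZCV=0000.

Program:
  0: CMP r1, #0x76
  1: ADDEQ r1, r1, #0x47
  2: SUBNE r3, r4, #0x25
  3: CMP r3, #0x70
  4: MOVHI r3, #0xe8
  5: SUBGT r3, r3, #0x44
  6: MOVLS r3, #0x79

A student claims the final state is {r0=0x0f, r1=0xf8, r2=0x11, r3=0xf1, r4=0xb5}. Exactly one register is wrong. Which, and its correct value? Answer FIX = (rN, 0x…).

[0] flags=1010 → (cmp)
[1] flags=1010 EQ?F → skip
[2] flags=1010 NE?T → r3=0x90
[3] flags=0011 → (cmp)
[4] flags=0011 HI?T → r3=0xe8
[5] flags=0011 GT?F → skip
[6] flags=0011 LS?F → skip

FIX = (r3, 0xe8)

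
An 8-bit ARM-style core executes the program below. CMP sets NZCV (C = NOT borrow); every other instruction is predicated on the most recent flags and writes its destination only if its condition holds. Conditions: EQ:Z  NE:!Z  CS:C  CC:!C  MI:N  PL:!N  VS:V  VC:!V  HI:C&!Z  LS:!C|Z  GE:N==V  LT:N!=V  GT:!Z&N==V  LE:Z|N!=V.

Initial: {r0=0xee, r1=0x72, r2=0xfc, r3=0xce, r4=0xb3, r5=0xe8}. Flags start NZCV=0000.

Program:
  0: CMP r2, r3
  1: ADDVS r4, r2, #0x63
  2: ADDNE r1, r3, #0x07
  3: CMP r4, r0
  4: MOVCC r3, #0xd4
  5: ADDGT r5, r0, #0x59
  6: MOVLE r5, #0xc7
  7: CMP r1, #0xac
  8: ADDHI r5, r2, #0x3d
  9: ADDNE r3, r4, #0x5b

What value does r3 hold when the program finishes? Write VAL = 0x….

[0] flags=0010 → (cmp)
[1] flags=0010 VS?F → skip
[2] flags=0010 NE?T → r1=0xd5
[3] flags=1000 → (cmp)
[4] flags=1000 CC?T → r3=0xd4
[5] flags=1000 GT?F → skip
[6] flags=1000 LE?T → r5=0xc7
[7] flags=0010 → (cmp)
[8] flags=0010 HI?T → r5=0x39
[9] flags=0010 NE?T → r3=0x0e

VAL = 0x0e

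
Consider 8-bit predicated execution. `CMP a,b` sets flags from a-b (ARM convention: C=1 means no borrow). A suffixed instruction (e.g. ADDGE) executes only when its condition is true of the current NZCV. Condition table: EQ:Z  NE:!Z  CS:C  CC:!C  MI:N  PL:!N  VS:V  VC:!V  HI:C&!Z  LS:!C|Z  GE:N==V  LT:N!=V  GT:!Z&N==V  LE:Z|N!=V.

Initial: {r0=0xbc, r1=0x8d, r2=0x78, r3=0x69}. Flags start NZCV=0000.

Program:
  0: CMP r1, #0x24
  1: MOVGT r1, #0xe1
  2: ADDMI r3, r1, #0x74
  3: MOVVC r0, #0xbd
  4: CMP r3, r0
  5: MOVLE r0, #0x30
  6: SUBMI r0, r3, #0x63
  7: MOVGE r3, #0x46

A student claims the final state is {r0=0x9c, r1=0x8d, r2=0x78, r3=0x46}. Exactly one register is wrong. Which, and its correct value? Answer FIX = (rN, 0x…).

FIX = (r0, 0x06)

0: ✓ CMP  NZCV=0011
1: · MOVGT
2: · ADDMI
3: · MOVVC
4: ✓ CMP  NZCV=1001
5: · MOVLE
6: ✓ SUBMI  r0←0x06
7: ✓ MOVGE  r3←0x46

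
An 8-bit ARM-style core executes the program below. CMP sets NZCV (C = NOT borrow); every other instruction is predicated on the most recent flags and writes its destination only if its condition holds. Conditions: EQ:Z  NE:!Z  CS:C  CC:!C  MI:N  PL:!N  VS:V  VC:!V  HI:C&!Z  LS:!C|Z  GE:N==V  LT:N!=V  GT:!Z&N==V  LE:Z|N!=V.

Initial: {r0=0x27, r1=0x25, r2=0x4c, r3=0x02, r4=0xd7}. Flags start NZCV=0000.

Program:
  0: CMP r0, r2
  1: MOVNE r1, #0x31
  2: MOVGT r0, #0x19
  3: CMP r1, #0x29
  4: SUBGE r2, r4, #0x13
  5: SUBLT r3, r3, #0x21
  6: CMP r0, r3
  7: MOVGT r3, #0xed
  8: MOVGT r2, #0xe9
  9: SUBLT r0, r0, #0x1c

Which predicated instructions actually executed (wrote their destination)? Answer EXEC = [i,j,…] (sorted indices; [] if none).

EXEC = [1,4,7,8]

0: ✓ CMP  NZCV=1000
1: ✓ MOVNE  r1←0x31
2: · MOVGT
3: ✓ CMP  NZCV=0010
4: ✓ SUBGE  r2←0xc4
5: · SUBLT
6: ✓ CMP  NZCV=0010
7: ✓ MOVGT  r3←0xed
8: ✓ MOVGT  r2←0xe9
9: · SUBLT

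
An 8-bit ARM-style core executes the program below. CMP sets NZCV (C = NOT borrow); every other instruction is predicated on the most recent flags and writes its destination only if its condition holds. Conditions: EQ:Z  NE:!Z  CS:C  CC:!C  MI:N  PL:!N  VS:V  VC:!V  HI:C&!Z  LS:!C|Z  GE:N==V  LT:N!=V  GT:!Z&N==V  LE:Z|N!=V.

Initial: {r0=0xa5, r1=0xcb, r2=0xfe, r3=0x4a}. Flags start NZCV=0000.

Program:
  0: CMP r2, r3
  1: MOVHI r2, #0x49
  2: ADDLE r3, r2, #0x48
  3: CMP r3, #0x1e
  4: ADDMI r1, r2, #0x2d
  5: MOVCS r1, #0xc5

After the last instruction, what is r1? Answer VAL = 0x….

0: ✓ CMP  NZCV=1010
1: ✓ MOVHI  r2←0x49
2: ✓ ADDLE  r3←0x91
3: ✓ CMP  NZCV=0011
4: · ADDMI
5: ✓ MOVCS  r1←0xc5

VAL = 0xc5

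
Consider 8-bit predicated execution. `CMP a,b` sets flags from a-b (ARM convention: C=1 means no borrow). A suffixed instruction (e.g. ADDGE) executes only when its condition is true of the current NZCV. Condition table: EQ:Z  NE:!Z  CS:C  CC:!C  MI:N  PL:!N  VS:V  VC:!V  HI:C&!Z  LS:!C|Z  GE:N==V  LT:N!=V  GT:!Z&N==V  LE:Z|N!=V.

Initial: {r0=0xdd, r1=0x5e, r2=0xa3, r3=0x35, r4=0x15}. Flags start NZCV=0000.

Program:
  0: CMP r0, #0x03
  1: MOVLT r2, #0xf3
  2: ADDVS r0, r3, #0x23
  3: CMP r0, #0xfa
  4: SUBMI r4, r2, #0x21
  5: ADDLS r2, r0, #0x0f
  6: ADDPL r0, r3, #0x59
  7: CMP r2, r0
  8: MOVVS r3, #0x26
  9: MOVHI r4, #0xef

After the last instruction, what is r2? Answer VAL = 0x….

[0] flags=1010 → (cmp)
[1] flags=1010 LT?T → r2=0xf3
[2] flags=1010 VS?F → skip
[3] flags=1000 → (cmp)
[4] flags=1000 MI?T → r4=0xd2
[5] flags=1000 LS?T → r2=0xec
[6] flags=1000 PL?F → skip
[7] flags=0010 → (cmp)
[8] flags=0010 VS?F → skip
[9] flags=0010 HI?T → r4=0xef

VAL = 0xec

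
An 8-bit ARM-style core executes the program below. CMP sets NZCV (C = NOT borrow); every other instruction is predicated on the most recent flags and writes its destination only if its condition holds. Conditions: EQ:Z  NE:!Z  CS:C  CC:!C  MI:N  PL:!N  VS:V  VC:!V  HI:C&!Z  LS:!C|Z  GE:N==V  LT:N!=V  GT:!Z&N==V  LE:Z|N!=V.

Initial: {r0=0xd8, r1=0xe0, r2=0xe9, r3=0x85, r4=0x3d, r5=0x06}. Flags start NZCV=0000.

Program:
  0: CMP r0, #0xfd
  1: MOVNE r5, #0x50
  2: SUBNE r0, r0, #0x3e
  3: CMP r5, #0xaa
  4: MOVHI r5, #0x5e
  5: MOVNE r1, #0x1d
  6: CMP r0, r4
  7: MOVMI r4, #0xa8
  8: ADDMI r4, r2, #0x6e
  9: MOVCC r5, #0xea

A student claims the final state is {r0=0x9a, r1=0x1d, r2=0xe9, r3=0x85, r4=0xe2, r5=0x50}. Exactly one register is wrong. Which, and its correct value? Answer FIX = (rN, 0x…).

0: ✓ CMP  NZCV=1000
1: ✓ MOVNE  r5←0x50
2: ✓ SUBNE  r0←0x9a
3: ✓ CMP  NZCV=1001
4: · MOVHI
5: ✓ MOVNE  r1←0x1d
6: ✓ CMP  NZCV=0011
7: · MOVMI
8: · ADDMI
9: · MOVCC

FIX = (r4, 0x3d)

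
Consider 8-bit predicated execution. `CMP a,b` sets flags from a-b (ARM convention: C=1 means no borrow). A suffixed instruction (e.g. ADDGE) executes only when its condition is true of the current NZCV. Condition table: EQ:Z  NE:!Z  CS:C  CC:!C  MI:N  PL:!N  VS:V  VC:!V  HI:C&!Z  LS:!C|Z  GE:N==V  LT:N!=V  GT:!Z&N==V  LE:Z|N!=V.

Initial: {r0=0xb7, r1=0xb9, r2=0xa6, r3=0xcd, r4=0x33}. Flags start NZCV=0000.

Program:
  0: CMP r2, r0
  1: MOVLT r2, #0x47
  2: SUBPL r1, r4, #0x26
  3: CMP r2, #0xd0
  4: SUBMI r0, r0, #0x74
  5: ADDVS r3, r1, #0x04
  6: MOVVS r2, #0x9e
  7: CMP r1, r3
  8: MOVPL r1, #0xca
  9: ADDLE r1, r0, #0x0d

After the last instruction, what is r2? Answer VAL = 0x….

0: ✓ CMP  NZCV=1000
1: ✓ MOVLT  r2←0x47
2: · SUBPL
3: ✓ CMP  NZCV=0000
4: · SUBMI
5: · ADDVS
6: · MOVVS
7: ✓ CMP  NZCV=1000
8: · MOVPL
9: ✓ ADDLE  r1←0xc4

VAL = 0x47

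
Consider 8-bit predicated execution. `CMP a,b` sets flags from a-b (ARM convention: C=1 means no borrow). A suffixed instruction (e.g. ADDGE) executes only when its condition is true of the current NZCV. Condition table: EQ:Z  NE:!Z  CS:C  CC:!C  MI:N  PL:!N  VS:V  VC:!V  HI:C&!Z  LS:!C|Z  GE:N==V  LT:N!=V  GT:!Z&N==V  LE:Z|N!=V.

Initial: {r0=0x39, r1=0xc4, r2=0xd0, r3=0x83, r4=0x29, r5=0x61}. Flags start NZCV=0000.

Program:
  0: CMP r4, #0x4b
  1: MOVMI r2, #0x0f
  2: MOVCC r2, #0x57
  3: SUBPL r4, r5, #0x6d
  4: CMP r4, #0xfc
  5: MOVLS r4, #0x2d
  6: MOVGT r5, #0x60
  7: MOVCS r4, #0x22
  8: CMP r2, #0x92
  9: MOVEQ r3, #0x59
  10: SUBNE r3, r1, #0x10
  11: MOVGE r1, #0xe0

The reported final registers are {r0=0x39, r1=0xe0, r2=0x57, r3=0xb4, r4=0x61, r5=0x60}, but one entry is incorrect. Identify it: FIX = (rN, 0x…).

FIX = (r4, 0x2d)

0: ✓ CMP  NZCV=1000
1: ✓ MOVMI  r2←0x0f
2: ✓ MOVCC  r2←0x57
3: · SUBPL
4: ✓ CMP  NZCV=0000
5: ✓ MOVLS  r4←0x2d
6: ✓ MOVGT  r5←0x60
7: · MOVCS
8: ✓ CMP  NZCV=1001
9: · MOVEQ
10: ✓ SUBNE  r3←0xb4
11: ✓ MOVGE  r1←0xe0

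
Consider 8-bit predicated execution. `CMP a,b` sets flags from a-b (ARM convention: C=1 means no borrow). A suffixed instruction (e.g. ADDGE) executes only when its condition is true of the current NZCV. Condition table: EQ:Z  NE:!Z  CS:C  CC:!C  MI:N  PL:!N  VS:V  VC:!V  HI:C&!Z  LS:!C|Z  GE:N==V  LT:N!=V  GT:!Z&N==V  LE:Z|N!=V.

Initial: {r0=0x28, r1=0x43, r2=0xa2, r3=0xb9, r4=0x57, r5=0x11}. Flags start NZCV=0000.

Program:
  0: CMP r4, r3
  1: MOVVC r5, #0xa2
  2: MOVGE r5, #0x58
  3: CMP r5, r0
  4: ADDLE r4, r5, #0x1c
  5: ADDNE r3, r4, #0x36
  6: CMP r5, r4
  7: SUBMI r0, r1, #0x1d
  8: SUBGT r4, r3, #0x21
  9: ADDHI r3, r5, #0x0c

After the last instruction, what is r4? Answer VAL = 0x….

VAL = 0x6c

[0] flags=1001 → (cmp)
[1] flags=1001 VC?F → skip
[2] flags=1001 GE?T → r5=0x58
[3] flags=0010 → (cmp)
[4] flags=0010 LE?F → skip
[5] flags=0010 NE?T → r3=0x8d
[6] flags=0010 → (cmp)
[7] flags=0010 MI?F → skip
[8] flags=0010 GT?T → r4=0x6c
[9] flags=0010 HI?T → r3=0x64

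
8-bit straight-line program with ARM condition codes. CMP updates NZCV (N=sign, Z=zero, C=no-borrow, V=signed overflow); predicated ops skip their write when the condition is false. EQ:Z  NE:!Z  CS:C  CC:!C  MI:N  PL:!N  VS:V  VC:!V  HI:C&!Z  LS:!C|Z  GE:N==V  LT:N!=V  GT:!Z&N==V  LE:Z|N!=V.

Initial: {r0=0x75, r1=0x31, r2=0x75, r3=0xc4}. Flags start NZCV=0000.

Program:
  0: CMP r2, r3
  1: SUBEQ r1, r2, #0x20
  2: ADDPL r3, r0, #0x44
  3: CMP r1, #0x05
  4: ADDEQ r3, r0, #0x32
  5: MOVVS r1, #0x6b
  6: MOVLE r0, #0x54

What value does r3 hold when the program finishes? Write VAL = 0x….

VAL = 0xc4

0: ✓ CMP  NZCV=1001
1: · SUBEQ
2: · ADDPL
3: ✓ CMP  NZCV=0010
4: · ADDEQ
5: · MOVVS
6: · MOVLE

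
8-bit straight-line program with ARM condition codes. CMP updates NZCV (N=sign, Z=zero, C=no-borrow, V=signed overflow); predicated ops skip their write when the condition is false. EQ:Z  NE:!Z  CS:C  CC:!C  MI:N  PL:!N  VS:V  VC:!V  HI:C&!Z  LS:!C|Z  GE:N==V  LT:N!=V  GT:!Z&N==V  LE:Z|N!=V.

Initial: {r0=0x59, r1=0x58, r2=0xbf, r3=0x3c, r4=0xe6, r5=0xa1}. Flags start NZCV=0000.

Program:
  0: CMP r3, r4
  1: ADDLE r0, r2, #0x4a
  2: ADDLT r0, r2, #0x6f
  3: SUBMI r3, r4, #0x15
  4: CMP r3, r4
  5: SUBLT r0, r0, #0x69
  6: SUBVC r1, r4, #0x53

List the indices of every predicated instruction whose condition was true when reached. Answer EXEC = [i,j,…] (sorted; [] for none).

0: ✓ CMP  NZCV=0000
1: · ADDLE
2: · ADDLT
3: · SUBMI
4: ✓ CMP  NZCV=0000
5: · SUBLT
6: ✓ SUBVC  r1←0x93

EXEC = [6]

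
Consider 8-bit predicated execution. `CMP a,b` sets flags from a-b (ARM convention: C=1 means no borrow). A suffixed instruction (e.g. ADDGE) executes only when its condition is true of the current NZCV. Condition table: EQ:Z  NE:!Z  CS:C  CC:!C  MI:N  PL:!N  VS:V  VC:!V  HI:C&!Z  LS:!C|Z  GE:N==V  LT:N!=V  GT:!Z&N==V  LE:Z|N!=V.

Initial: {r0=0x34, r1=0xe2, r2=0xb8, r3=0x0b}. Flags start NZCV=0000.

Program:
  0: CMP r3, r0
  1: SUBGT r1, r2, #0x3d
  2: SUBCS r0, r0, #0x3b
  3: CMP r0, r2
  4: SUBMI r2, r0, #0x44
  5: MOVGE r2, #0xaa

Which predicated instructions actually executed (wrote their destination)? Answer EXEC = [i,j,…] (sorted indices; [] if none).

EXEC = [5]

0: ✓ CMP  NZCV=1000
1: · SUBGT
2: · SUBCS
3: ✓ CMP  NZCV=0000
4: · SUBMI
5: ✓ MOVGE  r2←0xaa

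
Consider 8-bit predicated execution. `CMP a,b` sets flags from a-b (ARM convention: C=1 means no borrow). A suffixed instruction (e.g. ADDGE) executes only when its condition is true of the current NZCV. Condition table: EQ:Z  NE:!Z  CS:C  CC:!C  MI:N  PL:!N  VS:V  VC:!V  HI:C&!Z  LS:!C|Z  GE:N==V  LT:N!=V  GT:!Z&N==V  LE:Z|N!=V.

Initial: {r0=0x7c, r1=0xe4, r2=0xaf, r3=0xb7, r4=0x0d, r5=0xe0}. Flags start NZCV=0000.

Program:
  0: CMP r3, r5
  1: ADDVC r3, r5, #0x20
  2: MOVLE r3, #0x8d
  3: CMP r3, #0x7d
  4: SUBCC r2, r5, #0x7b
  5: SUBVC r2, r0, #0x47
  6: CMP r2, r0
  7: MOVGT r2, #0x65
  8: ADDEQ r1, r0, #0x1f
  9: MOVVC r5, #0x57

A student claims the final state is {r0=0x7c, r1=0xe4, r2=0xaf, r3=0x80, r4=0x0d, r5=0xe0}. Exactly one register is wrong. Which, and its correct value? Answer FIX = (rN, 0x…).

[0] flags=1000 → (cmp)
[1] flags=1000 VC?T → r3=0x00
[2] flags=1000 LE?T → r3=0x8d
[3] flags=0011 → (cmp)
[4] flags=0011 CC?F → skip
[5] flags=0011 VC?F → skip
[6] flags=0011 → (cmp)
[7] flags=0011 GT?F → skip
[8] flags=0011 EQ?F → skip
[9] flags=0011 VC?F → skip

FIX = (r3, 0x8d)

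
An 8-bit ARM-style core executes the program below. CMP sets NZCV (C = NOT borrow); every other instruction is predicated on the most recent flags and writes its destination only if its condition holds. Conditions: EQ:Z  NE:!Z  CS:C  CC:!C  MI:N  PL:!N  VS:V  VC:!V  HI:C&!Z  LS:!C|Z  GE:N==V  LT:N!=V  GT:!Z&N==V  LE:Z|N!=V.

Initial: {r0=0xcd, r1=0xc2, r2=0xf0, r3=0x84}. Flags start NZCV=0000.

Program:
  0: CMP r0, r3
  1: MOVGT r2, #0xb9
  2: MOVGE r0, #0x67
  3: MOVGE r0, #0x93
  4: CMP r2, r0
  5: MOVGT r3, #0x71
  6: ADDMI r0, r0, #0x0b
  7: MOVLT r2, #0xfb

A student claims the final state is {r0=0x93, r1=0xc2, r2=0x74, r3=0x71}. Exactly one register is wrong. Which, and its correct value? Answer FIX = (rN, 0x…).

FIX = (r2, 0xb9)

0: ✓ CMP  NZCV=0010
1: ✓ MOVGT  r2←0xb9
2: ✓ MOVGE  r0←0x67
3: ✓ MOVGE  r0←0x93
4: ✓ CMP  NZCV=0010
5: ✓ MOVGT  r3←0x71
6: · ADDMI
7: · MOVLT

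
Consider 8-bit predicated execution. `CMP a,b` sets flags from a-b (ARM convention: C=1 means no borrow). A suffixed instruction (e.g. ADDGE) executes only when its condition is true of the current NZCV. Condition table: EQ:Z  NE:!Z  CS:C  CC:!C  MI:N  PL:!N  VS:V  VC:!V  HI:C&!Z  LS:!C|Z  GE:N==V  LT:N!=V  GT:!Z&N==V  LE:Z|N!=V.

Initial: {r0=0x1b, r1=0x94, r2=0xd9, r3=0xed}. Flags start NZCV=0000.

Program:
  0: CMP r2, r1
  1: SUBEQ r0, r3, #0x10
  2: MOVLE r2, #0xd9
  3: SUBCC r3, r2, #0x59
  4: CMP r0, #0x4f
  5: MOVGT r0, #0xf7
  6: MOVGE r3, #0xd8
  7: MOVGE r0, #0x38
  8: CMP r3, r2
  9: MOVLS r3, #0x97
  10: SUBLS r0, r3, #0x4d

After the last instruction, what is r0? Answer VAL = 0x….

VAL = 0x1b

0: ✓ CMP  NZCV=0010
1: · SUBEQ
2: · MOVLE
3: · SUBCC
4: ✓ CMP  NZCV=1000
5: · MOVGT
6: · MOVGE
7: · MOVGE
8: ✓ CMP  NZCV=0010
9: · MOVLS
10: · SUBLS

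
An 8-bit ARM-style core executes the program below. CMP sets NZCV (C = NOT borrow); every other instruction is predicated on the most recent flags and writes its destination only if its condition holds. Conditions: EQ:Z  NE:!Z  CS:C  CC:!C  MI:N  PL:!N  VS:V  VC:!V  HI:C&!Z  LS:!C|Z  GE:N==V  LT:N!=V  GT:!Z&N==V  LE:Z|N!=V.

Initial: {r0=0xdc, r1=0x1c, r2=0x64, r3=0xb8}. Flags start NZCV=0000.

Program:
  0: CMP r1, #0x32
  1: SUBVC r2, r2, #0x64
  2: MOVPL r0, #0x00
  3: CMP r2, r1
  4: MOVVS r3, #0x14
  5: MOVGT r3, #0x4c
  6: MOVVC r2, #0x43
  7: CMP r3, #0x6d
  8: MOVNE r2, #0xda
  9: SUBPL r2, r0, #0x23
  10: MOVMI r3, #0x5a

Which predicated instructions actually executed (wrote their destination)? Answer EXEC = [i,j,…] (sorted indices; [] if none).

EXEC = [1,6,8,9]

0: ✓ CMP  NZCV=1000
1: ✓ SUBVC  r2←0x00
2: · MOVPL
3: ✓ CMP  NZCV=1000
4: · MOVVS
5: · MOVGT
6: ✓ MOVVC  r2←0x43
7: ✓ CMP  NZCV=0011
8: ✓ MOVNE  r2←0xda
9: ✓ SUBPL  r2←0xb9
10: · MOVMI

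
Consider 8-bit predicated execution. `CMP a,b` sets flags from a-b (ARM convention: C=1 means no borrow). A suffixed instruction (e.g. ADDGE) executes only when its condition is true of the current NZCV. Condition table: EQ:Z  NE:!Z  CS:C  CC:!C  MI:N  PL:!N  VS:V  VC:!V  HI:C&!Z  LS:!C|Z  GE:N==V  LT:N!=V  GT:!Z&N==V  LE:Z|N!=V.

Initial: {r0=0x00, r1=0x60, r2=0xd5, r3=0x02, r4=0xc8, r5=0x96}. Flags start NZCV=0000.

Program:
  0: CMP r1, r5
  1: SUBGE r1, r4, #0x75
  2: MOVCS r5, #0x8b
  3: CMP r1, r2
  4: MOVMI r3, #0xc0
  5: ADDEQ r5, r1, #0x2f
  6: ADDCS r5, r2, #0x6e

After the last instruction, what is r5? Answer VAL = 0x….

[0] flags=1001 → (cmp)
[1] flags=1001 GE?T → r1=0x53
[2] flags=1001 CS?F → skip
[3] flags=0000 → (cmp)
[4] flags=0000 MI?F → skip
[5] flags=0000 EQ?F → skip
[6] flags=0000 CS?F → skip

VAL = 0x96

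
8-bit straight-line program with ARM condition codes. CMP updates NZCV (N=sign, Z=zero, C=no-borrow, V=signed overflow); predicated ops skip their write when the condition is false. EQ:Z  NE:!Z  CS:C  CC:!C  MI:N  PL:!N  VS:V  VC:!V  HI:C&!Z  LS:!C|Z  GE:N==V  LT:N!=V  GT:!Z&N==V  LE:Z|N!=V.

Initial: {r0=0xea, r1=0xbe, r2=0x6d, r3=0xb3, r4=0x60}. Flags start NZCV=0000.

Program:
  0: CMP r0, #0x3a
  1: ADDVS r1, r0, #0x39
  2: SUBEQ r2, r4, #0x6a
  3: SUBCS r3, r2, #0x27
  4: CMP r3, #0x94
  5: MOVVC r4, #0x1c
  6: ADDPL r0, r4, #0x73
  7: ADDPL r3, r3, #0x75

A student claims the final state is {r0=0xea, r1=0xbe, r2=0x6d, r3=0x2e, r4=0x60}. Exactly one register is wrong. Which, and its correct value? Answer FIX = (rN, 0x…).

FIX = (r3, 0x46)

0: ✓ CMP  NZCV=1010
1: · ADDVS
2: · SUBEQ
3: ✓ SUBCS  r3←0x46
4: ✓ CMP  NZCV=1001
5: · MOVVC
6: · ADDPL
7: · ADDPL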